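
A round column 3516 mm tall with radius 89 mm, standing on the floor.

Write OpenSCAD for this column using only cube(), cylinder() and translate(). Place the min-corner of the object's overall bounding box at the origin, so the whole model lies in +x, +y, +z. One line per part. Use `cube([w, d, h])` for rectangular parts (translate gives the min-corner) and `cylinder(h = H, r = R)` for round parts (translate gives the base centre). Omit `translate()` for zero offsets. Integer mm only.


translate([89, 89, 0]) cylinder(h = 3516, r = 89);


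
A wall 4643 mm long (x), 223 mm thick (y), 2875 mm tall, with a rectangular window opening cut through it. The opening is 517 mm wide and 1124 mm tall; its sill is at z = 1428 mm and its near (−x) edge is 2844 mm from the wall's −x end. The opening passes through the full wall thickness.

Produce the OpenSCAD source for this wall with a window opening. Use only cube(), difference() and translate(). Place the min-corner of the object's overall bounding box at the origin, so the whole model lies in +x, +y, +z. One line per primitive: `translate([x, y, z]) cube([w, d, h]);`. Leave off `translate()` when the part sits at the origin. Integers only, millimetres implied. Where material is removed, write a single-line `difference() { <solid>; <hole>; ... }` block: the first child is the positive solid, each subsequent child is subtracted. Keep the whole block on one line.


difference() { cube([4643, 223, 2875]); translate([2844, 0, 1428]) cube([517, 223, 1124]); }


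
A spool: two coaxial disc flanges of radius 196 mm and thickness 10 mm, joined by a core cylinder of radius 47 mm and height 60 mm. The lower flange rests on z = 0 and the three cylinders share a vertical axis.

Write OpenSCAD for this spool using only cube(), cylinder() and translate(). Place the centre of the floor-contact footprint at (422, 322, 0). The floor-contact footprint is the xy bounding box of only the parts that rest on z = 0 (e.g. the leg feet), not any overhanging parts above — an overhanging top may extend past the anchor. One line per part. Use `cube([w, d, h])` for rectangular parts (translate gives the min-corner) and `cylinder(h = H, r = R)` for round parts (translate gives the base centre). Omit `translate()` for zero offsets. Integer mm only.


translate([422, 322, 0]) cylinder(h = 10, r = 196);
translate([422, 322, 10]) cylinder(h = 60, r = 47);
translate([422, 322, 70]) cylinder(h = 10, r = 196);


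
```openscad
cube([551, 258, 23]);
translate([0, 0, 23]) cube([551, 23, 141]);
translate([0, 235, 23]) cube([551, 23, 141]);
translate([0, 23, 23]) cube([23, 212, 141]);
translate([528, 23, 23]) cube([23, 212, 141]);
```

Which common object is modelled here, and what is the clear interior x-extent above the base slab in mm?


An open box. The internal width is 505 mm.

A 551×258 base slab with four walls standing on it — an open box. The base is 551 mm wide and the walls are 23 mm thick, so the internal width is 551 − 2 × 23 = 505 mm.


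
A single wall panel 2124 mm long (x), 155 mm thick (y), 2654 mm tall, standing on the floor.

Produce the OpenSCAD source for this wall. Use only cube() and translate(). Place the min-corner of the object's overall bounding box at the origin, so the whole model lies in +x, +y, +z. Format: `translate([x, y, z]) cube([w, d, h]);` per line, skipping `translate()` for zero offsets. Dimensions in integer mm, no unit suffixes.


cube([2124, 155, 2654]);


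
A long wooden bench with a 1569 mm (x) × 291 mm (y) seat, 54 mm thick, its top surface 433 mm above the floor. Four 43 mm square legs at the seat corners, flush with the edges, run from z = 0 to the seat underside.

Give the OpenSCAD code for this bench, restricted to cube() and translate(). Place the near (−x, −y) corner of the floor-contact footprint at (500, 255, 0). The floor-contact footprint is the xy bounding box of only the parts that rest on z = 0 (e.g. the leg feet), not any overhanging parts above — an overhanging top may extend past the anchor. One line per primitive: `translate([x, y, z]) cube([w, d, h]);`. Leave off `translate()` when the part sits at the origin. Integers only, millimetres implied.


// leg_h = 433 − 54 = 379
translate([500, 255, 379]) cube([1569, 291, 54]);
translate([500, 255, 0]) cube([43, 43, 379]);
translate([500, 503, 0]) cube([43, 43, 379]);
translate([2026, 255, 0]) cube([43, 43, 379]);
translate([2026, 503, 0]) cube([43, 43, 379]);


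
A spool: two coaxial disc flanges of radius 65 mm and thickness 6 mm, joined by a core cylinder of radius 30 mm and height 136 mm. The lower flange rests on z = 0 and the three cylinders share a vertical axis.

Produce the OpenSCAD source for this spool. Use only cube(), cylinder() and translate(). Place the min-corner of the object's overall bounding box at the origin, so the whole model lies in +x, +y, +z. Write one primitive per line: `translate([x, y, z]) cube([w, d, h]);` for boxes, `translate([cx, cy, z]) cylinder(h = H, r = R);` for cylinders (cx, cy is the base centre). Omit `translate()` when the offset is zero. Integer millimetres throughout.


translate([65, 65, 0]) cylinder(h = 6, r = 65);
translate([65, 65, 6]) cylinder(h = 136, r = 30);
translate([65, 65, 142]) cylinder(h = 6, r = 65);


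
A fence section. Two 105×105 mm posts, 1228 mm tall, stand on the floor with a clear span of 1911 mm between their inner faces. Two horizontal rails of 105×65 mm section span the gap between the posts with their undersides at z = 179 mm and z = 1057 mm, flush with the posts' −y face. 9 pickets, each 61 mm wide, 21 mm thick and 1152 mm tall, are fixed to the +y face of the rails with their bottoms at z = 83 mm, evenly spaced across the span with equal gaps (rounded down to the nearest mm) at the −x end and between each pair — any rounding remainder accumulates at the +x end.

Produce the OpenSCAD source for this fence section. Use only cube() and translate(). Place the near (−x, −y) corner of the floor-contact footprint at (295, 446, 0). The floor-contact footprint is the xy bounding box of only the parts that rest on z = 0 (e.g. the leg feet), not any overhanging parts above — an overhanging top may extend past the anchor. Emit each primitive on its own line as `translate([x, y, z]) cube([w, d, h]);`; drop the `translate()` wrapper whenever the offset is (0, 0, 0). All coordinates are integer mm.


translate([295, 446, 0]) cube([105, 105, 1228]);
translate([2311, 446, 0]) cube([105, 105, 1228]);
translate([400, 446, 179]) cube([1911, 105, 65]);
translate([400, 446, 1057]) cube([1911, 105, 65]);
translate([536, 551, 83]) cube([61, 21, 1152]);
translate([733, 551, 83]) cube([61, 21, 1152]);
translate([930, 551, 83]) cube([61, 21, 1152]);
translate([1127, 551, 83]) cube([61, 21, 1152]);
translate([1324, 551, 83]) cube([61, 21, 1152]);
translate([1521, 551, 83]) cube([61, 21, 1152]);
translate([1718, 551, 83]) cube([61, 21, 1152]);
translate([1915, 551, 83]) cube([61, 21, 1152]);
translate([2112, 551, 83]) cube([61, 21, 1152]);


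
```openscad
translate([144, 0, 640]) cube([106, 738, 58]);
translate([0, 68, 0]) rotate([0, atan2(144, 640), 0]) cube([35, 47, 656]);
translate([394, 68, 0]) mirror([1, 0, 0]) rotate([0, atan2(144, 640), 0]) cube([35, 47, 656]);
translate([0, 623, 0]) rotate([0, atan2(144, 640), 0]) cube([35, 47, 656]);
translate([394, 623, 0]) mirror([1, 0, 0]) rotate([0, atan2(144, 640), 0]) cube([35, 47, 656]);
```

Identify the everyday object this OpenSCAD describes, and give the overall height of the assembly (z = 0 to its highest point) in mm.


A sawhorse. The overall height is 698 mm.

A beam across two mirrored pairs of raked legs — a sawhorse. The beam's underside is at z = 640 (matching the legs' vertical rise in atan2(144, 640)) and the beam is 58 mm tall, so its top is at 640 + 58 = 698 mm. The raked legs top out at the beam's underside, so that is the highest point.


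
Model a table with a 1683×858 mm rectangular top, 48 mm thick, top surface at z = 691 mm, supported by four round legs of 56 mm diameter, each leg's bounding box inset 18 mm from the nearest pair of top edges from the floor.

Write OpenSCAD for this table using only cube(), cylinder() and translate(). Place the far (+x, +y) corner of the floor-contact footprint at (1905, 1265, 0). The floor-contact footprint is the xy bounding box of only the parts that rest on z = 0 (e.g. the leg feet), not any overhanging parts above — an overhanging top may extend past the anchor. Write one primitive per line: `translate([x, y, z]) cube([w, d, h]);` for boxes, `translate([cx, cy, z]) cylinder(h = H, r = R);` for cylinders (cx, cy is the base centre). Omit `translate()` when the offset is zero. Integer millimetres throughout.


translate([240, 425, 643]) cube([1683, 858, 48]);
translate([286, 471, 0]) cylinder(h = 643, r = 28);
translate([1877, 471, 0]) cylinder(h = 643, r = 28);
translate([286, 1237, 0]) cylinder(h = 643, r = 28);
translate([1877, 1237, 0]) cylinder(h = 643, r = 28);


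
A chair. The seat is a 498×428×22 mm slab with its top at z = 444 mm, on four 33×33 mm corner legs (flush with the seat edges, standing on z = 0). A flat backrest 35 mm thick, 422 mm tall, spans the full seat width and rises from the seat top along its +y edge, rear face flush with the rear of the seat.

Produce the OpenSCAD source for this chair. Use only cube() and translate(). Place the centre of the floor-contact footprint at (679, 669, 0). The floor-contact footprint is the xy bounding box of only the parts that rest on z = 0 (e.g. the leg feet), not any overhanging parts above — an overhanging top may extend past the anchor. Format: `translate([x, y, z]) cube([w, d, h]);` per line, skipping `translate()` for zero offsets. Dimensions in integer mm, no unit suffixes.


translate([430, 455, 422]) cube([498, 428, 22]);
translate([430, 455, 0]) cube([33, 33, 422]);
translate([895, 455, 0]) cube([33, 33, 422]);
translate([430, 850, 0]) cube([33, 33, 422]);
translate([895, 850, 0]) cube([33, 33, 422]);
translate([430, 848, 444]) cube([498, 35, 422]);


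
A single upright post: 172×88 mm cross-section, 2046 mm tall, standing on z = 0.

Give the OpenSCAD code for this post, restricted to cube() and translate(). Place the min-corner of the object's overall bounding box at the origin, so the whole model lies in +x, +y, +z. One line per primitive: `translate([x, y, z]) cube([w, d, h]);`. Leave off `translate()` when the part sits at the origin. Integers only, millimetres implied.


cube([172, 88, 2046]);


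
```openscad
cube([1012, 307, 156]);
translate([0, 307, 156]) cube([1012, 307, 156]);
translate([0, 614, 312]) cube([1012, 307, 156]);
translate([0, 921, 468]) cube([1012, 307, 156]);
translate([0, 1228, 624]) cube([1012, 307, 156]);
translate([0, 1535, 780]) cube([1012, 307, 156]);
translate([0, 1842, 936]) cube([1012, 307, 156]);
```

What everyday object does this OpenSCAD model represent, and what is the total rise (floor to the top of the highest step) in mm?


A staircase. The total rise is 1092 mm.

7 identical blocks, each offset up and back from the previous — a staircase. Each step is 156 mm tall and there are 7 of them, so the total rise is 7 × 156 = 1092 mm.


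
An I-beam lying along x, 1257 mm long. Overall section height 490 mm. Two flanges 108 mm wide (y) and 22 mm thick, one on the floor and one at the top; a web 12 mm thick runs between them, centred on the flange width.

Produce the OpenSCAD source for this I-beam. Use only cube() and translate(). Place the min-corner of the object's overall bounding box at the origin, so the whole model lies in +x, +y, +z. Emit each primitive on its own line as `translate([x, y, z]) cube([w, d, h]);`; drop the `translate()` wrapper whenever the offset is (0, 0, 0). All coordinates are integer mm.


cube([1257, 108, 22]);
translate([0, 48, 22]) cube([1257, 12, 446]);
translate([0, 0, 468]) cube([1257, 108, 22]);


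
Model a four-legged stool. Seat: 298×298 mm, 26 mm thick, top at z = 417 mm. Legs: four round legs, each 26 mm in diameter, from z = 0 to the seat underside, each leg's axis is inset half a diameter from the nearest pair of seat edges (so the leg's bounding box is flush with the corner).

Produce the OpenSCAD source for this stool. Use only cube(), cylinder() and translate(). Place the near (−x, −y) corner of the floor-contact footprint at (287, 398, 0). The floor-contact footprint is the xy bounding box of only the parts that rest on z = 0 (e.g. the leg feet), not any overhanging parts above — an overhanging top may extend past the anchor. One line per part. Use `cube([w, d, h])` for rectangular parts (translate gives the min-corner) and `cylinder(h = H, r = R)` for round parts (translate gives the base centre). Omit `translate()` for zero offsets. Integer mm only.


// leg_h = 417 - 26 = 391
translate([287, 398, 391]) cube([298, 298, 26]);
translate([300, 411, 0]) cylinder(h = 391, r = 13);
translate([572, 411, 0]) cylinder(h = 391, r = 13);
translate([300, 683, 0]) cylinder(h = 391, r = 13);
translate([572, 683, 0]) cylinder(h = 391, r = 13);


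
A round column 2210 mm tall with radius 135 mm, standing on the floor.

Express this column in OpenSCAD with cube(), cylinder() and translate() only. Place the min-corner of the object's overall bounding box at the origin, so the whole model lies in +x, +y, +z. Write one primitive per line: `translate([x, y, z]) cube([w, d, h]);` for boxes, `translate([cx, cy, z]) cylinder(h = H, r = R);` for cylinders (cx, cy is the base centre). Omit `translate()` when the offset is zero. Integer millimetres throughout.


translate([135, 135, 0]) cylinder(h = 2210, r = 135);


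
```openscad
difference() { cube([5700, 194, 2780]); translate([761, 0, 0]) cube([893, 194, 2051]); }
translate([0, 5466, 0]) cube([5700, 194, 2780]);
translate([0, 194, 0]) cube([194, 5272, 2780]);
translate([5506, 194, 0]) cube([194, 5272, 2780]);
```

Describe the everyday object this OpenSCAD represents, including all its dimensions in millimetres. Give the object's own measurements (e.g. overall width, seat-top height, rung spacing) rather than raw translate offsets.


A single room: four walls, each 2780 mm tall and 194 mm thick, enclosing an outside footprint 5700×5660 mm (x × y), no floor or roof. The front and back walls (−y and +y sides) run the full x-width; the side walls fit between their inner faces. A door opening 893 mm wide and 2051 mm tall is cut through the front wall from the floor up, its −x edge 761 mm from the wall's −x end.


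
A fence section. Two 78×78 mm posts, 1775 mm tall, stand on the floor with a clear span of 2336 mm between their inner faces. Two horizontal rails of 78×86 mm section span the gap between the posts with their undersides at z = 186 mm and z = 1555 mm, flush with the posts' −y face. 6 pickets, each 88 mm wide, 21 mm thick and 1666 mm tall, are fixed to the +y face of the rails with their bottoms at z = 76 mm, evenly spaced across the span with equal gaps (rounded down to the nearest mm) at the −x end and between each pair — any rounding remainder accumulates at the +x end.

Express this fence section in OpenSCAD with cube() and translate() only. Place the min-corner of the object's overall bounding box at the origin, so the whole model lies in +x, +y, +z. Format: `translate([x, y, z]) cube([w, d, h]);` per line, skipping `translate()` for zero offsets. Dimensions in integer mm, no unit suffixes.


cube([78, 78, 1775]);
translate([2414, 0, 0]) cube([78, 78, 1775]);
translate([78, 0, 186]) cube([2336, 78, 86]);
translate([78, 0, 1555]) cube([2336, 78, 86]);
translate([336, 78, 76]) cube([88, 21, 1666]);
translate([682, 78, 76]) cube([88, 21, 1666]);
translate([1028, 78, 76]) cube([88, 21, 1666]);
translate([1374, 78, 76]) cube([88, 21, 1666]);
translate([1720, 78, 76]) cube([88, 21, 1666]);
translate([2066, 78, 76]) cube([88, 21, 1666]);


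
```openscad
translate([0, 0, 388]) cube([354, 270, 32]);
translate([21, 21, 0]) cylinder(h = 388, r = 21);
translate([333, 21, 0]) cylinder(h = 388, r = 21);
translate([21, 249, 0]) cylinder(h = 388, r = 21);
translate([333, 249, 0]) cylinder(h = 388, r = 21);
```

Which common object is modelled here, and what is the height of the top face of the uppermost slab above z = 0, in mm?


A stool. The seat height is 420 mm.

A 354×270×32 slab at z = 388 on four corner cylinders — a stool. The seat top is 388 + 32 = 420 mm.


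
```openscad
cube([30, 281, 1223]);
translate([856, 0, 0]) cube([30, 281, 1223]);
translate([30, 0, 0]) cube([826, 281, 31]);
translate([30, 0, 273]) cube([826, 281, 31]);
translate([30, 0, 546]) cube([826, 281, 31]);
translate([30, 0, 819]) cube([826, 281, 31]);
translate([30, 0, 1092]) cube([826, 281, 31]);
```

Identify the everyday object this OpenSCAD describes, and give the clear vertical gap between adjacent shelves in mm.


A bookshelf. The clear shelf gap is 242 mm.

Two tall side panels with 5 horizontal boards between them — a bookshelf. The first two shelf undersides are at z = 0 and z = 273; with shelf thickness 31, the clear gap is 273 − 0 − 31 = 242 mm.


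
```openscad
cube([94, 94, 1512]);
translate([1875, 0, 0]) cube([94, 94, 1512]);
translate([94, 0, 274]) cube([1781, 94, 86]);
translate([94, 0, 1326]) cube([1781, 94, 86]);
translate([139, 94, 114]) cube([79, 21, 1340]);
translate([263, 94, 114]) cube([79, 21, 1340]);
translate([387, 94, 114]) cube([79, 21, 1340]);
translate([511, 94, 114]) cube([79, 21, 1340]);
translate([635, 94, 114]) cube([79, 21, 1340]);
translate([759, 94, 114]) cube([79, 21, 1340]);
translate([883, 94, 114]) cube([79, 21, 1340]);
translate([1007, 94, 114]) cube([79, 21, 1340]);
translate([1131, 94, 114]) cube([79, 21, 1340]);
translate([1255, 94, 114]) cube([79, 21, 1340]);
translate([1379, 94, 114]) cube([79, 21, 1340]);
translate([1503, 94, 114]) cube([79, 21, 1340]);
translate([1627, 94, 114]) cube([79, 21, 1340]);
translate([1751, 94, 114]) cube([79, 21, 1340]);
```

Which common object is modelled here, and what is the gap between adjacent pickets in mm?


A fence section. The picket gap is 45 mm.

Two posts, two rails, 14 pickets — a fence section. Span 1781 mm holds 14 pickets of 79 mm with 15 equal gaps: ⌊(1781 − 14·79) / 15⌋ = 45 mm.


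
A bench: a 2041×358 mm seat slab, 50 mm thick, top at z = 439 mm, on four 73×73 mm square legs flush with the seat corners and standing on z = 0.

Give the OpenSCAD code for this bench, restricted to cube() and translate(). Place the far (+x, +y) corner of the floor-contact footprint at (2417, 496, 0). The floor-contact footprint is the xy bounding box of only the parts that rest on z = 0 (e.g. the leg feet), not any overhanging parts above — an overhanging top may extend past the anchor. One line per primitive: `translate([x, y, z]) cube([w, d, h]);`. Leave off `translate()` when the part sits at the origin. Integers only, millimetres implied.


// leg_h = 439 − 50 = 389
translate([376, 138, 389]) cube([2041, 358, 50]);
translate([376, 138, 0]) cube([73, 73, 389]);
translate([376, 423, 0]) cube([73, 73, 389]);
translate([2344, 138, 0]) cube([73, 73, 389]);
translate([2344, 423, 0]) cube([73, 73, 389]);


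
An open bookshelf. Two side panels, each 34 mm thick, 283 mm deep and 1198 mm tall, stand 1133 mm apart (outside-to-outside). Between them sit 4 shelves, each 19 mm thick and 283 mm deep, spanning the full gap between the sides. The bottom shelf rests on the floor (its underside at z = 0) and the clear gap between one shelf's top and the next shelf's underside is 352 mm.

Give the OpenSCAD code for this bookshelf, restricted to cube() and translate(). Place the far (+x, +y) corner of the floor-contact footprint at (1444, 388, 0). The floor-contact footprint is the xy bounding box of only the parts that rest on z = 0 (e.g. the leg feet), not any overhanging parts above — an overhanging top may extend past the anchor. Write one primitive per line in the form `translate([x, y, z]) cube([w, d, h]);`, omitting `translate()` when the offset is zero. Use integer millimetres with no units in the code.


translate([311, 105, 0]) cube([34, 283, 1198]);
translate([1410, 105, 0]) cube([34, 283, 1198]);
translate([345, 105, 0]) cube([1065, 283, 19]);
translate([345, 105, 371]) cube([1065, 283, 19]);
translate([345, 105, 742]) cube([1065, 283, 19]);
translate([345, 105, 1113]) cube([1065, 283, 19]);


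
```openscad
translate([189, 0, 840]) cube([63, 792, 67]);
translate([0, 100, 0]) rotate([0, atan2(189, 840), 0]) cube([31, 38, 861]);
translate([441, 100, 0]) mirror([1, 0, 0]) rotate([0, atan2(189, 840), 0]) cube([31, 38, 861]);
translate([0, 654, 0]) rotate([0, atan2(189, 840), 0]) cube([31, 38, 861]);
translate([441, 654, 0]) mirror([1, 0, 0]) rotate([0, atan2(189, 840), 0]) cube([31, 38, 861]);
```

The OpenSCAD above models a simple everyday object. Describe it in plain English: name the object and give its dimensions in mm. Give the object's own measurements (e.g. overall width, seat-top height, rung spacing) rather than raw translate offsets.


A sawhorse. A 63×792×67 mm beam (x, y, z) sits on two A-frame leg pairs. Each pair is two raked legs of 31×38 mm section (38 mm along y) splaying symmetrically in x. Each leg rises 840 mm vertically over 189 mm of horizontal reach and is 861 mm long along its own axis. Every leg's outer bottom edge rests on the floor and its outer top edge meets a bottom edge of the beam — the left legs (tilting toward +x) meet the beam's −x bottom edge, the right legs (their mirror images, tilting toward −x) meet its +x bottom edge — so the leg tops tuck under the beam, the beam's underside is 840 mm above the floor, and the feet are 441 mm apart outside-to-outside with the beam centred between them. The two leg pairs are set in 100 mm from either end of the beam.


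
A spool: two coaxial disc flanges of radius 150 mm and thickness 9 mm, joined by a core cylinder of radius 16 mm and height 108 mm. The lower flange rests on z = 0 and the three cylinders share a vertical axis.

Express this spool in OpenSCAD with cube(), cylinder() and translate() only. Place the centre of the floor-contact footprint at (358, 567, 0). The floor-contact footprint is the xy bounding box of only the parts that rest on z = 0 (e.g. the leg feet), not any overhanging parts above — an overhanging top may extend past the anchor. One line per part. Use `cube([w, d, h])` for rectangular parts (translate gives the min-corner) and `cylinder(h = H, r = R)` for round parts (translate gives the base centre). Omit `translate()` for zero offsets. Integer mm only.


translate([358, 567, 0]) cylinder(h = 9, r = 150);
translate([358, 567, 9]) cylinder(h = 108, r = 16);
translate([358, 567, 117]) cylinder(h = 9, r = 150);


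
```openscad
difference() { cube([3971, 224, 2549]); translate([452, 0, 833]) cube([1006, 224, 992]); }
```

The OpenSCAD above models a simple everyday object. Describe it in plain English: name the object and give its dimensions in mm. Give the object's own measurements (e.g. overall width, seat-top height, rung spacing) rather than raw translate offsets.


A wall 3971 mm long (x), 224 mm thick (y), 2549 mm tall, with a rectangular window opening cut through it. The opening is 1006 mm wide and 992 mm tall; its sill is at z = 833 mm and its near (−x) edge is 452 mm from the wall's −x end. The opening passes through the full wall thickness.


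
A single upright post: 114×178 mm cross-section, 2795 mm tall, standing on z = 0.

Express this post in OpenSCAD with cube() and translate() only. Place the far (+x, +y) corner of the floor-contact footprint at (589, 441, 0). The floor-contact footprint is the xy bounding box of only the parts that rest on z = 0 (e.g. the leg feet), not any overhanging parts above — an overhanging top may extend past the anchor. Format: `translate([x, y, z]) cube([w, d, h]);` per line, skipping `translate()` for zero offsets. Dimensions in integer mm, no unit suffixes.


translate([475, 263, 0]) cube([114, 178, 2795]);


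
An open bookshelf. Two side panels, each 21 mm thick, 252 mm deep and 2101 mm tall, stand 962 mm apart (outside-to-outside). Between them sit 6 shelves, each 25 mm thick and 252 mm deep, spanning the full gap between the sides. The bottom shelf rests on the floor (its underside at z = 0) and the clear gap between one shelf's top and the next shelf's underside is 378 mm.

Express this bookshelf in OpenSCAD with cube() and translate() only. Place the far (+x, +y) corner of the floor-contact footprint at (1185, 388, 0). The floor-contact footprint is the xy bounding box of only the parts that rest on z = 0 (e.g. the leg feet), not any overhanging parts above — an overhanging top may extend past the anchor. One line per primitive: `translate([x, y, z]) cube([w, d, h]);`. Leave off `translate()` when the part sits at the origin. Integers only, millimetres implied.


translate([223, 136, 0]) cube([21, 252, 2101]);
translate([1164, 136, 0]) cube([21, 252, 2101]);
translate([244, 136, 0]) cube([920, 252, 25]);
translate([244, 136, 403]) cube([920, 252, 25]);
translate([244, 136, 806]) cube([920, 252, 25]);
translate([244, 136, 1209]) cube([920, 252, 25]);
translate([244, 136, 1612]) cube([920, 252, 25]);
translate([244, 136, 2015]) cube([920, 252, 25]);


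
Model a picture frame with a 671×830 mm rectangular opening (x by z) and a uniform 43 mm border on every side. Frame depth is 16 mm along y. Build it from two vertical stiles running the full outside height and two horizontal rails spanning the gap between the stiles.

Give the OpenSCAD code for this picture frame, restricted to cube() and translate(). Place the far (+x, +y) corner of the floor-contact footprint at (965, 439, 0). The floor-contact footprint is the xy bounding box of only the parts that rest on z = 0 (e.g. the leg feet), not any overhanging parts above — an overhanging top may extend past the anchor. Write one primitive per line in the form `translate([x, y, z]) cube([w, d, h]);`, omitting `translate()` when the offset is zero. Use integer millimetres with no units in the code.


translate([208, 423, 0]) cube([43, 16, 916]);
translate([922, 423, 0]) cube([43, 16, 916]);
translate([251, 423, 0]) cube([671, 16, 43]);
translate([251, 423, 873]) cube([671, 16, 43]);


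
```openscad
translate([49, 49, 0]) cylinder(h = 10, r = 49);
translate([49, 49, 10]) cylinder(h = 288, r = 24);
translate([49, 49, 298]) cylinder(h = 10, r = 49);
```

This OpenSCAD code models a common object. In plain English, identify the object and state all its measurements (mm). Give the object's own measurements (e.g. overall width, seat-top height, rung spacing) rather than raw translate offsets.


A spool: two coaxial disc flanges of radius 49 mm and thickness 10 mm, joined by a core cylinder of radius 24 mm and height 288 mm. The lower flange rests on z = 0 and the three cylinders share a vertical axis.


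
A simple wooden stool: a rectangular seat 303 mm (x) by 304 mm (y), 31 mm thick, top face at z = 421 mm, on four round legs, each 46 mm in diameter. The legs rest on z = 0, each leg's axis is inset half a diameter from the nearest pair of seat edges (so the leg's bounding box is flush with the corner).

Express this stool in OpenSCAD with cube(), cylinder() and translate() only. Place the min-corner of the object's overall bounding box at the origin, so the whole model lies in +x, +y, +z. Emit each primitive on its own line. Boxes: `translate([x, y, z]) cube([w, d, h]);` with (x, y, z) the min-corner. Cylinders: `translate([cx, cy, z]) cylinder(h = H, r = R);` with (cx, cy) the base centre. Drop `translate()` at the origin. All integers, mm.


// leg_h = 421 - 31 = 390
translate([0, 0, 390]) cube([303, 304, 31]);
translate([23, 23, 0]) cylinder(h = 390, r = 23);
translate([280, 23, 0]) cylinder(h = 390, r = 23);
translate([23, 281, 0]) cylinder(h = 390, r = 23);
translate([280, 281, 0]) cylinder(h = 390, r = 23);


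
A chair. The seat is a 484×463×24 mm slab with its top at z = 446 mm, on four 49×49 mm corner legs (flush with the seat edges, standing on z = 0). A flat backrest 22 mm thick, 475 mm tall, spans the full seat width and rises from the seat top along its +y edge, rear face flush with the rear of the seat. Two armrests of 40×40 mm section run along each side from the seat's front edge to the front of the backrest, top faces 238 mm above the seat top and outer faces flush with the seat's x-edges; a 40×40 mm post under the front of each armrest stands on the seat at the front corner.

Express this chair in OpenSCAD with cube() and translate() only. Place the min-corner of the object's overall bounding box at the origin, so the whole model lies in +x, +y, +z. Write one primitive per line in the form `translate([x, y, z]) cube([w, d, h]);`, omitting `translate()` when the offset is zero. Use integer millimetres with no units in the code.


// leg_h = 446 - 24 = 422
// arm post h = 238 - 40 = 198
translate([0, 0, 422]) cube([484, 463, 24]);
cube([49, 49, 422]);
translate([435, 0, 0]) cube([49, 49, 422]);
translate([0, 414, 0]) cube([49, 49, 422]);
translate([435, 414, 0]) cube([49, 49, 422]);
translate([0, 441, 446]) cube([484, 22, 475]);
translate([0, 0, 644]) cube([40, 441, 40]);
translate([444, 0, 644]) cube([40, 441, 40]);
translate([0, 0, 446]) cube([40, 40, 198]);
translate([444, 0, 446]) cube([40, 40, 198]);


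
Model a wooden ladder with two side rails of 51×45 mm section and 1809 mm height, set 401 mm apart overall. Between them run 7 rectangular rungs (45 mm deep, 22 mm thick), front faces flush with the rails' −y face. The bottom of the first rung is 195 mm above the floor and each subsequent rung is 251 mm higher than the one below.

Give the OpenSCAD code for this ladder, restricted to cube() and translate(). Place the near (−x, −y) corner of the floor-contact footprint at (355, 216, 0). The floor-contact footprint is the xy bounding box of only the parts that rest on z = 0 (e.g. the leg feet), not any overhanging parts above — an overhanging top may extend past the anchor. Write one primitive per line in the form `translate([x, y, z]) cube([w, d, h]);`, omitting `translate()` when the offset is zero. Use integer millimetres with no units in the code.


translate([355, 216, 0]) cube([51, 45, 1809]);
translate([705, 216, 0]) cube([51, 45, 1809]);
translate([406, 216, 195]) cube([299, 45, 22]);
translate([406, 216, 446]) cube([299, 45, 22]);
translate([406, 216, 697]) cube([299, 45, 22]);
translate([406, 216, 948]) cube([299, 45, 22]);
translate([406, 216, 1199]) cube([299, 45, 22]);
translate([406, 216, 1450]) cube([299, 45, 22]);
translate([406, 216, 1701]) cube([299, 45, 22]);


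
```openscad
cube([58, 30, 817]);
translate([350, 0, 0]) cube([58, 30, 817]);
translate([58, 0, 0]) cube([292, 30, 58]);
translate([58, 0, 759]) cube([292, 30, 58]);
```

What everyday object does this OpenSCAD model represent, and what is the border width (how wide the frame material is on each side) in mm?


A picture frame. The border width is 58 mm.

Four thin pieces enclosing a rectangular opening — a picture frame. The two full-height stiles are 817 mm tall; the top rail sits at z = 759 and is 58 mm tall, so the border above the opening is 817 − 759 = 58 mm, matching the stile x-width.


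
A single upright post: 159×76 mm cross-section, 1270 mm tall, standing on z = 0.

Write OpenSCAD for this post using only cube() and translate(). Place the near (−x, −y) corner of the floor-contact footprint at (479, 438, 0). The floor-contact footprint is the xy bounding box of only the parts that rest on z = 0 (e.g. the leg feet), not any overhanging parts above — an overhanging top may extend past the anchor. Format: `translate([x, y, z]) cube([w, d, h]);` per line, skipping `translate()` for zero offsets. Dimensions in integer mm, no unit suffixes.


translate([479, 438, 0]) cube([159, 76, 1270]);


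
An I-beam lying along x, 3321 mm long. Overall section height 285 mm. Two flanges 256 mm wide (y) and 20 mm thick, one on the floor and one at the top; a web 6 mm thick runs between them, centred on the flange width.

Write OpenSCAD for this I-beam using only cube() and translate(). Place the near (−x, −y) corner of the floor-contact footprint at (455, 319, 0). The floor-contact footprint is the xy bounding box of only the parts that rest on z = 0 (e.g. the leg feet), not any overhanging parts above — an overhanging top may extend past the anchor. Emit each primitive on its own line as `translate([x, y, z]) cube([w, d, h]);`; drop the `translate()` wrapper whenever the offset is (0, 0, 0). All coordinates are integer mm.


translate([455, 319, 0]) cube([3321, 256, 20]);
translate([455, 444, 20]) cube([3321, 6, 245]);
translate([455, 319, 265]) cube([3321, 256, 20]);


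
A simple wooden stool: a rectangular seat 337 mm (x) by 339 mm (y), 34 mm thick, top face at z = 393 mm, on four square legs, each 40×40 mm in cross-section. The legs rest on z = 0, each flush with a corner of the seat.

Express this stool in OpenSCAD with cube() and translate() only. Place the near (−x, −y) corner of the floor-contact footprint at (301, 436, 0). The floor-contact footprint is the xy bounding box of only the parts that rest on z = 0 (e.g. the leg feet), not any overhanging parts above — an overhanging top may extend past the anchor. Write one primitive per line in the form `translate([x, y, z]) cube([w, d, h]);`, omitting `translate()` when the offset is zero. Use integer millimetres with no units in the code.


translate([301, 436, 359]) cube([337, 339, 34]);
translate([301, 436, 0]) cube([40, 40, 359]);
translate([598, 436, 0]) cube([40, 40, 359]);
translate([301, 735, 0]) cube([40, 40, 359]);
translate([598, 735, 0]) cube([40, 40, 359]);


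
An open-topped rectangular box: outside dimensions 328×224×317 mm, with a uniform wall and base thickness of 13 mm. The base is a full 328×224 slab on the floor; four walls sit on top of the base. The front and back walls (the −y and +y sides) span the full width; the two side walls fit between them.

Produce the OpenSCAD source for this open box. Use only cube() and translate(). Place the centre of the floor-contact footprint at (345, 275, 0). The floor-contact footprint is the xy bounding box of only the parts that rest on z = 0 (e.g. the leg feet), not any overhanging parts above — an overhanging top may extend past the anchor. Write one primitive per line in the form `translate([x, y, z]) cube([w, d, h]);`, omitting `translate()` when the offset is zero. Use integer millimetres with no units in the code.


translate([181, 163, 0]) cube([328, 224, 13]);
translate([181, 163, 13]) cube([328, 13, 304]);
translate([181, 374, 13]) cube([328, 13, 304]);
translate([181, 176, 13]) cube([13, 198, 304]);
translate([496, 176, 13]) cube([13, 198, 304]);


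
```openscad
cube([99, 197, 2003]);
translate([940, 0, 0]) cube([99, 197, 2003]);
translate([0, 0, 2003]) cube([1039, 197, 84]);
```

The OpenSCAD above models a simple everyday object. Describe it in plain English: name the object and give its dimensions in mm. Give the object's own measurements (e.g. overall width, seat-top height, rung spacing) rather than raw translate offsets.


A door frame. The clear opening is 841 mm wide and 2003 mm high. Two 99 mm wide jambs, 197 mm deep, stand either side of the opening from the floor to the top of the opening. A 84 mm thick head sits across the top of both jambs, spanning the full outside width of the frame.


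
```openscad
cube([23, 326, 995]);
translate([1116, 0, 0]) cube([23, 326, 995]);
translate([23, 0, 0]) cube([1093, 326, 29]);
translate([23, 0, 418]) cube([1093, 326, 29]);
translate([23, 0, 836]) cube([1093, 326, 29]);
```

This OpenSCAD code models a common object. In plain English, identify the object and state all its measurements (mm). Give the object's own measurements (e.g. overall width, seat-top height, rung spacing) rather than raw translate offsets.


An open bookshelf. Two side panels, each 23 mm thick, 326 mm deep and 995 mm tall, stand 1139 mm apart (outside-to-outside). Between them sit 3 shelves, each 29 mm thick and 326 mm deep, spanning the full gap between the sides. The bottom shelf rests on the floor (its underside at z = 0) and the clear gap between one shelf's top and the next shelf's underside is 389 mm.


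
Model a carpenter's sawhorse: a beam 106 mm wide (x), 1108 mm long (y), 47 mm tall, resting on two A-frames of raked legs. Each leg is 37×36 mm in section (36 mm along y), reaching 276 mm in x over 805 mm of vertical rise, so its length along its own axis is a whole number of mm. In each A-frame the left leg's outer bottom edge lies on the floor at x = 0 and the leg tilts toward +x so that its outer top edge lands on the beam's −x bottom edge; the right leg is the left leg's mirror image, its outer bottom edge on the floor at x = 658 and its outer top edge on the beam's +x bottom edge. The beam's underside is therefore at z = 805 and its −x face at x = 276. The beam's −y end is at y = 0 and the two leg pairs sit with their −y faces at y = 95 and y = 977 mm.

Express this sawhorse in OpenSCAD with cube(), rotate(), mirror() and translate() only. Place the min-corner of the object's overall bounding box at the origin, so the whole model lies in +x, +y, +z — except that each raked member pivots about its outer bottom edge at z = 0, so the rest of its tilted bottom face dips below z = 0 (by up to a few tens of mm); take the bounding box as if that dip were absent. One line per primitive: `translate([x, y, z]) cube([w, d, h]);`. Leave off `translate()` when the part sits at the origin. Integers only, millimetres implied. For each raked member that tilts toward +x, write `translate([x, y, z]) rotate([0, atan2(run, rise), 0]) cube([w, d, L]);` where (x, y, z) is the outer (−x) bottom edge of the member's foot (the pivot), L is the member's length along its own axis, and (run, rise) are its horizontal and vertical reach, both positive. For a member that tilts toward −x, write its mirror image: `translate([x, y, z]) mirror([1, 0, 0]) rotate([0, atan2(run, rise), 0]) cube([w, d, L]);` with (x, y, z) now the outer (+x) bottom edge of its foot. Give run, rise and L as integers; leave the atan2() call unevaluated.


translate([276, 0, 805]) cube([106, 1108, 47]);
translate([0, 95, 0]) rotate([0, atan2(276, 805), 0]) cube([37, 36, 851]);
translate([658, 95, 0]) mirror([1, 0, 0]) rotate([0, atan2(276, 805), 0]) cube([37, 36, 851]);
translate([0, 977, 0]) rotate([0, atan2(276, 805), 0]) cube([37, 36, 851]);
translate([658, 977, 0]) mirror([1, 0, 0]) rotate([0, atan2(276, 805), 0]) cube([37, 36, 851]);


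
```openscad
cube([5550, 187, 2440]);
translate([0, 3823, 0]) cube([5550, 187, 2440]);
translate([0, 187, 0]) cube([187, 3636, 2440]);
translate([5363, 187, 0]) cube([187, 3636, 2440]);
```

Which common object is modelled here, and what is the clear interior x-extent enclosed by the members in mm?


A house (or room) frame. The interior width is 5176 mm.

Four 2440 mm walls enclosing a rectangle with no floor or roof — a room or house frame. Outside width is 5550 mm and wall thickness is 187 mm, so the interior width is 5550 − 2 × 187 = 5176 mm.


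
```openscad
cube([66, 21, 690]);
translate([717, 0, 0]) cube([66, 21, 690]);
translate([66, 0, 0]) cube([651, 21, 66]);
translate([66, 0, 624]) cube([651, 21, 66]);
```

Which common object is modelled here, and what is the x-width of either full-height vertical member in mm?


A picture frame. The border width is 66 mm.

Four thin pieces enclosing a rectangular opening — a picture frame. The two full-height stiles are 690 mm tall; the top rail sits at z = 624 and is 66 mm tall, so the border above the opening is 690 − 624 = 66 mm, matching the stile x-width.


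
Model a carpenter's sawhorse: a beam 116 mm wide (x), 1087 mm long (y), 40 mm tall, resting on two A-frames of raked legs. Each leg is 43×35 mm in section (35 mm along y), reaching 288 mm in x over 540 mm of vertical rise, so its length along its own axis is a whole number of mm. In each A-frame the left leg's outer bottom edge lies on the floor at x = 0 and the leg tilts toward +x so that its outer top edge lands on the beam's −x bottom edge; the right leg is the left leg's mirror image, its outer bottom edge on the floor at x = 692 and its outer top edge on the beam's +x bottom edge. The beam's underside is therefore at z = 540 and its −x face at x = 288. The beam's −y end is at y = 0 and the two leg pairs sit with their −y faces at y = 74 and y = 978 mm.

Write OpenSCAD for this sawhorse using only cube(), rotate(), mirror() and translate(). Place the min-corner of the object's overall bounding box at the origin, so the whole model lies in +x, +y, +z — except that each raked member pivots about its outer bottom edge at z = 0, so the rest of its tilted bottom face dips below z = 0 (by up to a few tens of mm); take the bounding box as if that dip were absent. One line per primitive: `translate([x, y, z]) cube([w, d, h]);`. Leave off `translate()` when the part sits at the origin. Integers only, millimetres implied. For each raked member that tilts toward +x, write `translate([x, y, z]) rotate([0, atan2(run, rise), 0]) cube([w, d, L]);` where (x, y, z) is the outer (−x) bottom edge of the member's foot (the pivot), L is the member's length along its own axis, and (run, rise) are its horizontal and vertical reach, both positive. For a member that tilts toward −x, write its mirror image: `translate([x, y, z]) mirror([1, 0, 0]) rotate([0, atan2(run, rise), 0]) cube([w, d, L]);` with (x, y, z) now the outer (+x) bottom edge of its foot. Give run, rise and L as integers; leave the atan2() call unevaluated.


translate([288, 0, 540]) cube([116, 1087, 40]);
translate([0, 74, 0]) rotate([0, atan2(288, 540), 0]) cube([43, 35, 612]);
translate([692, 74, 0]) mirror([1, 0, 0]) rotate([0, atan2(288, 540), 0]) cube([43, 35, 612]);
translate([0, 978, 0]) rotate([0, atan2(288, 540), 0]) cube([43, 35, 612]);
translate([692, 978, 0]) mirror([1, 0, 0]) rotate([0, atan2(288, 540), 0]) cube([43, 35, 612]);
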